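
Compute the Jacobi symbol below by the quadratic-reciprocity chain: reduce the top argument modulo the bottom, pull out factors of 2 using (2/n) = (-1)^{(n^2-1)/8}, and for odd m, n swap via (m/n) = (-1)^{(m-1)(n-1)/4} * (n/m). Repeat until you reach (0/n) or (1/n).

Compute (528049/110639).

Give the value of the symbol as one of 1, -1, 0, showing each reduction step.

-1

(528049/110639) = (85493/110639)   [reduce mod 110639]
reciprocity: (85493/110639) = +1·(110639/85493) since 85493 mod 4 = 1, 110639 mod 4 = 3; sign now +1
(110639/85493) = (25146/85493)   [reduce mod 85493]
25146 = 2^1·12573; (2/85493) = -1 since 85493 mod 8 = 5, so (25146/85493) = (-1)^1·(12573/85493); sign now -1
reciprocity: (12573/85493) = +1·(85493/12573) since 12573 mod 4 = 1, 85493 mod 4 = 1; sign now -1
(85493/12573) = (10055/12573)   [reduce mod 12573]
reciprocity: (10055/12573) = +1·(12573/10055) since 10055 mod 4 = 3, 12573 mod 4 = 1; sign now -1
(12573/10055) = (2518/10055)   [reduce mod 10055]
2518 = 2^1·1259; (2/10055) = +1 since 10055 mod 8 = 7, so (2518/10055) = (+1)^1·(1259/10055); sign now -1
reciprocity: (1259/10055) = -1·(10055/1259) since 1259 mod 4 = 3, 10055 mod 4 = 3; sign now +1
(10055/1259) = (1242/1259)   [reduce mod 1259]
1242 = 2^1·621; (2/1259) = -1 since 1259 mod 8 = 3, so (1242/1259) = (-1)^1·(621/1259); sign now -1
reciprocity: (621/1259) = +1·(1259/621) since 621 mod 4 = 1, 1259 mod 4 = 3; sign now -1
(1259/621) = (17/621)   [reduce mod 621]
reciprocity: (17/621) = +1·(621/17) since 17 mod 4 = 1, 621 mod 4 = 1; sign now -1
(621/17) = (9/17)   [reduce mod 17]
reciprocity: (9/17) = +1·(17/9) since 9 mod 4 = 1, 17 mod 4 = 1; sign now -1
(17/9) = (8/9)   [reduce mod 9]
8 = 2^3·1; (2/9) = +1 since 9 mod 8 = 1, so (8/9) = (+1)^3·(1/9); sign now -1
(1/9) = 1; final value = sign = -1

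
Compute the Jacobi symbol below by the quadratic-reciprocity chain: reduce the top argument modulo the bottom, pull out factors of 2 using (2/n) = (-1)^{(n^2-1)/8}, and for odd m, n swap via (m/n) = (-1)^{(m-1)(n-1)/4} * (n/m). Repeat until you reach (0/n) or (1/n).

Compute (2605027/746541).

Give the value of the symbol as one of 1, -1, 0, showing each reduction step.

(2605027/746541): 2605027 mod 746541 = 365404, so (2605027/746541) = (365404/746541)
factor out 2^2: 365404 = 2^2·91351; with 746541 mod 8 = 5, (2/746541) = -1; sign now +1; continue with (91351/746541)
flip (91351/746541) -> (746541/91351): both odd, 91351 mod 4 = 3, 746541 mod 4 = 1, so the flip contributes +1; sign now +1
(746541/91351): 746541 mod 91351 = 15733, so (746541/91351) = (15733/91351)
flip (15733/91351) -> (91351/15733): both odd, 15733 mod 4 = 1, 91351 mod 4 = 3, so the flip contributes +1; sign now +1
(91351/15733): 91351 mod 15733 = 12686, so (91351/15733) = (12686/15733)
factor out 2^1: 12686 = 2^1·6343; with 15733 mod 8 = 5, (2/15733) = -1; sign now -1; continue with (6343/15733)
flip (6343/15733) -> (15733/6343): both odd, 6343 mod 4 = 3, 15733 mod 4 = 1, so the flip contributes +1; sign now -1
(15733/6343): 15733 mod 6343 = 3047, so (15733/6343) = (3047/6343)
flip (3047/6343) -> (6343/3047): both odd, 3047 mod 4 = 3, 6343 mod 4 = 3, so the flip contributes -1; sign now +1
(6343/3047): 6343 mod 3047 = 249, so (6343/3047) = (249/3047)
flip (249/3047) -> (3047/249): both odd, 249 mod 4 = 1, 3047 mod 4 = 3, so the flip contributes +1; sign now +1
(3047/249): 3047 mod 249 = 59, so (3047/249) = (59/249)
flip (59/249) -> (249/59): both odd, 59 mod 4 = 3, 249 mod 4 = 1, so the flip contributes +1; sign now +1
(249/59): 249 mod 59 = 13, so (249/59) = (13/59)
flip (13/59) -> (59/13): both odd, 13 mod 4 = 1, 59 mod 4 = 3, so the flip contributes +1; sign now +1
(59/13): 59 mod 13 = 7, so (59/13) = (7/13)
flip (7/13) -> (13/7): both odd, 7 mod 4 = 3, 13 mod 4 = 1, so the flip contributes +1; sign now +1
(13/7): 13 mod 7 = 6, so (13/7) = (6/7)
factor out 2^1: 6 = 2^1·3; with 7 mod 8 = 7, (2/7) = +1; sign now +1; continue with (3/7)
flip (3/7) -> (7/3): both odd, 3 mod 4 = 3, 7 mod 4 = 3, so the flip contributes -1; sign now -1
(7/3): 7 mod 3 = 1, so (7/3) = (1/3)
reached (1/3) = 1, so the symbol is -1

-1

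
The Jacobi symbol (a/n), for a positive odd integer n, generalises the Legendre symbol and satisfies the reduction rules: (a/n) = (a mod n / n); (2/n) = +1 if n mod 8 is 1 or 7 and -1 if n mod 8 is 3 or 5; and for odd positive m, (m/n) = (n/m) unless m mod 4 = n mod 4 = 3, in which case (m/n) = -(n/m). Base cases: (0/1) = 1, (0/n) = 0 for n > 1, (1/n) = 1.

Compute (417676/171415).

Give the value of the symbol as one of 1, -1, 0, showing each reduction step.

1

(417676/171415) = (74846/171415)   [reduce mod 171415]
74846 = 2^1·37423; (2/171415) = +1 since 171415 mod 8 = 7, so (74846/171415) = (+1)^1·(37423/171415); sign now +1
reciprocity: (37423/171415) = -1·(171415/37423) since 37423 mod 4 = 3, 171415 mod 4 = 3; sign now -1
(171415/37423) = (21723/37423)   [reduce mod 37423]
reciprocity: (21723/37423) = -1·(37423/21723) since 21723 mod 4 = 3, 37423 mod 4 = 3; sign now +1
(37423/21723) = (15700/21723)   [reduce mod 21723]
15700 = 2^2·3925; (2/21723) = -1 since 21723 mod 8 = 3, so (15700/21723) = (-1)^2·(3925/21723); sign now +1
reciprocity: (3925/21723) = +1·(21723/3925) since 3925 mod 4 = 1, 21723 mod 4 = 3; sign now +1
(21723/3925) = (2098/3925)   [reduce mod 3925]
2098 = 2^1·1049; (2/3925) = -1 since 3925 mod 8 = 5, so (2098/3925) = (-1)^1·(1049/3925); sign now -1
reciprocity: (1049/3925) = +1·(3925/1049) since 1049 mod 4 = 1, 3925 mod 4 = 1; sign now -1
(3925/1049) = (778/1049)   [reduce mod 1049]
778 = 2^1·389; (2/1049) = +1 since 1049 mod 8 = 1, so (778/1049) = (+1)^1·(389/1049); sign now -1
reciprocity: (389/1049) = +1·(1049/389) since 389 mod 4 = 1, 1049 mod 4 = 1; sign now -1
(1049/389) = (271/389)   [reduce mod 389]
reciprocity: (271/389) = +1·(389/271) since 271 mod 4 = 3, 389 mod 4 = 1; sign now -1
(389/271) = (118/271)   [reduce mod 271]
118 = 2^1·59; (2/271) = +1 since 271 mod 8 = 7, so (118/271) = (+1)^1·(59/271); sign now -1
reciprocity: (59/271) = -1·(271/59) since 59 mod 4 = 3, 271 mod 4 = 3; sign now +1
(271/59) = (35/59)   [reduce mod 59]
reciprocity: (35/59) = -1·(59/35) since 35 mod 4 = 3, 59 mod 4 = 3; sign now -1
(59/35) = (24/35)   [reduce mod 35]
24 = 2^3·3; (2/35) = -1 since 35 mod 8 = 3, so (24/35) = (-1)^3·(3/35); sign now +1
reciprocity: (3/35) = -1·(35/3) since 3 mod 4 = 3, 35 mod 4 = 3; sign now -1
(35/3) = (2/3)   [reduce mod 3]
2 = 2^1·1; (2/3) = -1 since 3 mod 8 = 3, so (2/3) = (-1)^1·(1/3); sign now +1
(1/3) = 1; final value = sign = +1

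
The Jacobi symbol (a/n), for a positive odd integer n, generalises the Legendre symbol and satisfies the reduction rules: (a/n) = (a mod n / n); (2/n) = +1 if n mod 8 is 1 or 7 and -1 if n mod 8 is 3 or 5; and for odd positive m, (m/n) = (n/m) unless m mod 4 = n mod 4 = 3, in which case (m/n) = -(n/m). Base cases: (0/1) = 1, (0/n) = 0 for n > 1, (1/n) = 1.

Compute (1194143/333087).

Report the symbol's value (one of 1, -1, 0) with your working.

(1194143/333087): 1194143 mod 333087 = 194882, so (1194143/333087) = (194882/333087)
factor out 2^1: 194882 = 2^1·97441; with 333087 mod 8 = 7, (2/333087) = +1; sign now +1; continue with (97441/333087)
flip (97441/333087) -> (333087/97441): both odd, 97441 mod 4 = 1, 333087 mod 4 = 3, so the flip contributes +1; sign now +1
(333087/97441): 333087 mod 97441 = 40764, so (333087/97441) = (40764/97441)
factor out 2^2: 40764 = 2^2·10191; with 97441 mod 8 = 1, (2/97441) = +1; sign now +1; continue with (10191/97441)
flip (10191/97441) -> (97441/10191): both odd, 10191 mod 4 = 3, 97441 mod 4 = 1, so the flip contributes +1; sign now +1
(97441/10191): 97441 mod 10191 = 5722, so (97441/10191) = (5722/10191)
factor out 2^1: 5722 = 2^1·2861; with 10191 mod 8 = 7, (2/10191) = +1; sign now +1; continue with (2861/10191)
flip (2861/10191) -> (10191/2861): both odd, 2861 mod 4 = 1, 10191 mod 4 = 3, so the flip contributes +1; sign now +1
(10191/2861): 10191 mod 2861 = 1608, so (10191/2861) = (1608/2861)
factor out 2^3: 1608 = 2^3·201; with 2861 mod 8 = 5, (2/2861) = -1; sign now -1; continue with (201/2861)
flip (201/2861) -> (2861/201): both odd, 201 mod 4 = 1, 2861 mod 4 = 1, so the flip contributes +1; sign now -1
(2861/201): 2861 mod 201 = 47, so (2861/201) = (47/201)
flip (47/201) -> (201/47): both odd, 47 mod 4 = 3, 201 mod 4 = 1, so the flip contributes +1; sign now -1
(201/47): 201 mod 47 = 13, so (201/47) = (13/47)
flip (13/47) -> (47/13): both odd, 13 mod 4 = 1, 47 mod 4 = 3, so the flip contributes +1; sign now -1
(47/13): 47 mod 13 = 8, so (47/13) = (8/13)
factor out 2^3: 8 = 2^3·1; with 13 mod 8 = 5, (2/13) = -1; sign now +1; continue with (1/13)
reached (1/13) = 1, so the symbol is +1

1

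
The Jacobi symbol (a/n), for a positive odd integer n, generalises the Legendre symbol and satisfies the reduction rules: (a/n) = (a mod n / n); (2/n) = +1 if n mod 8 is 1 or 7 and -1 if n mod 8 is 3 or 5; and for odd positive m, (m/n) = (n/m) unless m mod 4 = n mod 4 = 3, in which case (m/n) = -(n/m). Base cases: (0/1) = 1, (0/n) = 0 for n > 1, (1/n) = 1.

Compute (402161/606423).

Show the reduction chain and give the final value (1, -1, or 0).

reciprocity: (402161/606423) = +1·(606423/402161) since 402161 mod 4 = 1, 606423 mod 4 = 3; sign now +1
(606423/402161) = (204262/402161)   [reduce mod 402161]
204262 = 2^1·102131; (2/402161) = +1 since 402161 mod 8 = 1, so (204262/402161) = (+1)^1·(102131/402161); sign now +1
reciprocity: (102131/402161) = +1·(402161/102131) since 102131 mod 4 = 3, 402161 mod 4 = 1; sign now +1
(402161/102131) = (95768/102131)   [reduce mod 102131]
95768 = 2^3·11971; (2/102131) = -1 since 102131 mod 8 = 3, so (95768/102131) = (-1)^3·(11971/102131); sign now -1
reciprocity: (11971/102131) = -1·(102131/11971) since 11971 mod 4 = 3, 102131 mod 4 = 3; sign now +1
(102131/11971) = (6363/11971)   [reduce mod 11971]
reciprocity: (6363/11971) = -1·(11971/6363) since 6363 mod 4 = 3, 11971 mod 4 = 3; sign now -1
(11971/6363) = (5608/6363)   [reduce mod 6363]
5608 = 2^3·701; (2/6363) = -1 since 6363 mod 8 = 3, so (5608/6363) = (-1)^3·(701/6363); sign now +1
reciprocity: (701/6363) = +1·(6363/701) since 701 mod 4 = 1, 6363 mod 4 = 3; sign now +1
(6363/701) = (54/701)   [reduce mod 701]
54 = 2^1·27; (2/701) = -1 since 701 mod 8 = 5, so (54/701) = (-1)^1·(27/701); sign now -1
reciprocity: (27/701) = +1·(701/27) since 27 mod 4 = 3, 701 mod 4 = 1; sign now -1
(701/27) = (26/27)   [reduce mod 27]
26 = 2^1·13; (2/27) = -1 since 27 mod 8 = 3, so (26/27) = (-1)^1·(13/27); sign now +1
reciprocity: (13/27) = +1·(27/13) since 13 mod 4 = 1, 27 mod 4 = 3; sign now +1
(27/13) = (1/13)   [reduce mod 13]
(1/13) = 1; final value = sign = +1

1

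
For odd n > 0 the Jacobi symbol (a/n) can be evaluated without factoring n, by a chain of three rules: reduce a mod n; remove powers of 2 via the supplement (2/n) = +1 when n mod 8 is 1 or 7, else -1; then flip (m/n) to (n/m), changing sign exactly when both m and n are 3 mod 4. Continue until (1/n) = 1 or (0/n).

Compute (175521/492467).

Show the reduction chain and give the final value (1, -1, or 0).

flip (175521/492467) -> (492467/175521): both odd, 175521 mod 4 = 1, 492467 mod 4 = 3, so the flip contributes +1; sign now +1
(492467/175521): 492467 mod 175521 = 141425, so (492467/175521) = (141425/175521)
flip (141425/175521) -> (175521/141425): both odd, 141425 mod 4 = 1, 175521 mod 4 = 1, so the flip contributes +1; sign now +1
(175521/141425): 175521 mod 141425 = 34096, so (175521/141425) = (34096/141425)
factor out 2^4: 34096 = 2^4·2131; with 141425 mod 8 = 1, (2/141425) = +1; sign now +1; continue with (2131/141425)
flip (2131/141425) -> (141425/2131): both odd, 2131 mod 4 = 3, 141425 mod 4 = 1, so the flip contributes +1; sign now +1
(141425/2131): 141425 mod 2131 = 779, so (141425/2131) = (779/2131)
flip (779/2131) -> (2131/779): both odd, 779 mod 4 = 3, 2131 mod 4 = 3, so the flip contributes -1; sign now -1
(2131/779): 2131 mod 779 = 573, so (2131/779) = (573/779)
flip (573/779) -> (779/573): both odd, 573 mod 4 = 1, 779 mod 4 = 3, so the flip contributes +1; sign now -1
(779/573): 779 mod 573 = 206, so (779/573) = (206/573)
factor out 2^1: 206 = 2^1·103; with 573 mod 8 = 5, (2/573) = -1; sign now +1; continue with (103/573)
flip (103/573) -> (573/103): both odd, 103 mod 4 = 3, 573 mod 4 = 1, so the flip contributes +1; sign now +1
(573/103): 573 mod 103 = 58, so (573/103) = (58/103)
factor out 2^1: 58 = 2^1·29; with 103 mod 8 = 7, (2/103) = +1; sign now +1; continue with (29/103)
flip (29/103) -> (103/29): both odd, 29 mod 4 = 1, 103 mod 4 = 3, so the flip contributes +1; sign now +1
(103/29): 103 mod 29 = 16, so (103/29) = (16/29)
factor out 2^4: 16 = 2^4·1; with 29 mod 8 = 5, (2/29) = -1; sign now +1; continue with (1/29)
reached (1/29) = 1, so the symbol is +1

1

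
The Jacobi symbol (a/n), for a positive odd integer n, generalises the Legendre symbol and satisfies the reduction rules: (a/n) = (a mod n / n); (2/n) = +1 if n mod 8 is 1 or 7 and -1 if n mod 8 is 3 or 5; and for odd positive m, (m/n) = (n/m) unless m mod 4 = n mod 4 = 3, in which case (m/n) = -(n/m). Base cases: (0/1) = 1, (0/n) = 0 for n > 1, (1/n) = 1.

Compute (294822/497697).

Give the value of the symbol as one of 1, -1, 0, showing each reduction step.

0

factor out 2^1: 294822 = 2^1·147411; with 497697 mod 8 = 1, (2/497697) = +1; sign now +1; continue with (147411/497697)
flip (147411/497697) -> (497697/147411): both odd, 147411 mod 4 = 3, 497697 mod 4 = 1, so the flip contributes +1; sign now +1
(497697/147411): 497697 mod 147411 = 55464, so (497697/147411) = (55464/147411)
factor out 2^3: 55464 = 2^3·6933; with 147411 mod 8 = 3, (2/147411) = -1; sign now -1; continue with (6933/147411)
flip (6933/147411) -> (147411/6933): both odd, 6933 mod 4 = 1, 147411 mod 4 = 3, so the flip contributes +1; sign now -1
(147411/6933): 147411 mod 6933 = 1818, so (147411/6933) = (1818/6933)
factor out 2^1: 1818 = 2^1·909; with 6933 mod 8 = 5, (2/6933) = -1; sign now +1; continue with (909/6933)
flip (909/6933) -> (6933/909): both odd, 909 mod 4 = 1, 6933 mod 4 = 1, so the flip contributes +1; sign now +1
(6933/909): 6933 mod 909 = 570, so (6933/909) = (570/909)
factor out 2^1: 570 = 2^1·285; with 909 mod 8 = 5, (2/909) = -1; sign now -1; continue with (285/909)
flip (285/909) -> (909/285): both odd, 285 mod 4 = 1, 909 mod 4 = 1, so the flip contributes +1; sign now -1
(909/285): 909 mod 285 = 54, so (909/285) = (54/285)
factor out 2^1: 54 = 2^1·27; with 285 mod 8 = 5, (2/285) = -1; sign now +1; continue with (27/285)
flip (27/285) -> (285/27): both odd, 27 mod 4 = 3, 285 mod 4 = 1, so the flip contributes +1; sign now +1
(285/27): 285 mod 27 = 15, so (285/27) = (15/27)
flip (15/27) -> (27/15): both odd, 15 mod 4 = 3, 27 mod 4 = 3, so the flip contributes -1; sign now -1
(27/15): 27 mod 15 = 12, so (27/15) = (12/15)
factor out 2^2: 12 = 2^2·3; with 15 mod 8 = 7, (2/15) = +1; sign now -1; continue with (3/15)
flip (3/15) -> (15/3): both odd, 3 mod 4 = 3, 15 mod 4 = 3, so the flip contributes -1; sign now +1
(15/3): 15 mod 3 = 0, so (15/3) = (0/3)
reached (0/3); gcd(a, n) > 1, so (0/3) = 0 and the symbol is 0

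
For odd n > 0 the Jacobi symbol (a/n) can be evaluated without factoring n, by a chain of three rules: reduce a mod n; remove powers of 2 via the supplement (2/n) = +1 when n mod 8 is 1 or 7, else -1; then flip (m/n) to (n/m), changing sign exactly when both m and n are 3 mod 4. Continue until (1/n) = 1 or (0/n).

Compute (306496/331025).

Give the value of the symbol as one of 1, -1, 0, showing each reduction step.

factor out 2^6: 306496 = 2^6·4789; with 331025 mod 8 = 1, (2/331025) = +1; sign now +1; continue with (4789/331025)
flip (4789/331025) -> (331025/4789): both odd, 4789 mod 4 = 1, 331025 mod 4 = 1, so the flip contributes +1; sign now +1
(331025/4789): 331025 mod 4789 = 584, so (331025/4789) = (584/4789)
factor out 2^3: 584 = 2^3·73; with 4789 mod 8 = 5, (2/4789) = -1; sign now -1; continue with (73/4789)
flip (73/4789) -> (4789/73): both odd, 73 mod 4 = 1, 4789 mod 4 = 1, so the flip contributes +1; sign now -1
(4789/73): 4789 mod 73 = 44, so (4789/73) = (44/73)
factor out 2^2: 44 = 2^2·11; with 73 mod 8 = 1, (2/73) = +1; sign now -1; continue with (11/73)
flip (11/73) -> (73/11): both odd, 11 mod 4 = 3, 73 mod 4 = 1, so the flip contributes +1; sign now -1
(73/11): 73 mod 11 = 7, so (73/11) = (7/11)
flip (7/11) -> (11/7): both odd, 7 mod 4 = 3, 11 mod 4 = 3, so the flip contributes -1; sign now +1
(11/7): 11 mod 7 = 4, so (11/7) = (4/7)
factor out 2^2: 4 = 2^2·1; with 7 mod 8 = 7, (2/7) = +1; sign now +1; continue with (1/7)
reached (1/7) = 1, so the symbol is +1

1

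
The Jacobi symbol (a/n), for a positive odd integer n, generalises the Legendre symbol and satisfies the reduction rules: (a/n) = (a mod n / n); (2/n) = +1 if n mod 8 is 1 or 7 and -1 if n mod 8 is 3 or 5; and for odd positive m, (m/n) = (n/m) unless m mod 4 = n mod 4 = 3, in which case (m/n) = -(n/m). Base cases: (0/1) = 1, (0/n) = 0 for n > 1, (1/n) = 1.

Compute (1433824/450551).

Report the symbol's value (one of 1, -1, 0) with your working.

(1433824/450551) = (82171/450551)   [reduce mod 450551]
reciprocity: (82171/450551) = -1·(450551/82171) since 82171 mod 4 = 3, 450551 mod 4 = 3; sign now -1
(450551/82171) = (39696/82171)   [reduce mod 82171]
39696 = 2^4·2481; (2/82171) = -1 since 82171 mod 8 = 3, so (39696/82171) = (-1)^4·(2481/82171); sign now -1
reciprocity: (2481/82171) = +1·(82171/2481) since 2481 mod 4 = 1, 82171 mod 4 = 3; sign now -1
(82171/2481) = (298/2481)   [reduce mod 2481]
298 = 2^1·149; (2/2481) = +1 since 2481 mod 8 = 1, so (298/2481) = (+1)^1·(149/2481); sign now -1
reciprocity: (149/2481) = +1·(2481/149) since 149 mod 4 = 1, 2481 mod 4 = 1; sign now -1
(2481/149) = (97/149)   [reduce mod 149]
reciprocity: (97/149) = +1·(149/97) since 97 mod 4 = 1, 149 mod 4 = 1; sign now -1
(149/97) = (52/97)   [reduce mod 97]
52 = 2^2·13; (2/97) = +1 since 97 mod 8 = 1, so (52/97) = (+1)^2·(13/97); sign now -1
reciprocity: (13/97) = +1·(97/13) since 13 mod 4 = 1, 97 mod 4 = 1; sign now -1
(97/13) = (6/13)   [reduce mod 13]
6 = 2^1·3; (2/13) = -1 since 13 mod 8 = 5, so (6/13) = (-1)^1·(3/13); sign now +1
reciprocity: (3/13) = +1·(13/3) since 3 mod 4 = 3, 13 mod 4 = 1; sign now +1
(13/3) = (1/3)   [reduce mod 3]
(1/3) = 1; final value = sign = +1

1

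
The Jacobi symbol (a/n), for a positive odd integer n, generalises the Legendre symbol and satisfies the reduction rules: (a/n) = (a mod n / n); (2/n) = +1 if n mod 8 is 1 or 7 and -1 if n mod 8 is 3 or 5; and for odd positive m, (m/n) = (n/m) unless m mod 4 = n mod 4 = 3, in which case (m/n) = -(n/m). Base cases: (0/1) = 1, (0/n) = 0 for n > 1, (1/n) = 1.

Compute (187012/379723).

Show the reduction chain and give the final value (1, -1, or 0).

factor out 2^2: 187012 = 2^2·46753; with 379723 mod 8 = 3, (2/379723) = -1; sign now +1; continue with (46753/379723)
flip (46753/379723) -> (379723/46753): both odd, 46753 mod 4 = 1, 379723 mod 4 = 3, so the flip contributes +1; sign now +1
(379723/46753): 379723 mod 46753 = 5699, so (379723/46753) = (5699/46753)
flip (5699/46753) -> (46753/5699): both odd, 5699 mod 4 = 3, 46753 mod 4 = 1, so the flip contributes +1; sign now +1
(46753/5699): 46753 mod 5699 = 1161, so (46753/5699) = (1161/5699)
flip (1161/5699) -> (5699/1161): both odd, 1161 mod 4 = 1, 5699 mod 4 = 3, so the flip contributes +1; sign now +1
(5699/1161): 5699 mod 1161 = 1055, so (5699/1161) = (1055/1161)
flip (1055/1161) -> (1161/1055): both odd, 1055 mod 4 = 3, 1161 mod 4 = 1, so the flip contributes +1; sign now +1
(1161/1055): 1161 mod 1055 = 106, so (1161/1055) = (106/1055)
factor out 2^1: 106 = 2^1·53; with 1055 mod 8 = 7, (2/1055) = +1; sign now +1; continue with (53/1055)
flip (53/1055) -> (1055/53): both odd, 53 mod 4 = 1, 1055 mod 4 = 3, so the flip contributes +1; sign now +1
(1055/53): 1055 mod 53 = 48, so (1055/53) = (48/53)
factor out 2^4: 48 = 2^4·3; with 53 mod 8 = 5, (2/53) = -1; sign now +1; continue with (3/53)
flip (3/53) -> (53/3): both odd, 3 mod 4 = 3, 53 mod 4 = 1, so the flip contributes +1; sign now +1
(53/3): 53 mod 3 = 2, so (53/3) = (2/3)
factor out 2^1: 2 = 2^1·1; with 3 mod 8 = 3, (2/3) = -1; sign now -1; continue with (1/3)
reached (1/3) = 1, so the symbol is -1

-1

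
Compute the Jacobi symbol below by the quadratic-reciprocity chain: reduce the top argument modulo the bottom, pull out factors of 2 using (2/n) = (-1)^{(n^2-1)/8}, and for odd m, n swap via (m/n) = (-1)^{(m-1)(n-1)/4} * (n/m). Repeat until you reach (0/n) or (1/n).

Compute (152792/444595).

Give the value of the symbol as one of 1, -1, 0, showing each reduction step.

1

152792 = 2^3·19099; (2/444595) = -1 since 444595 mod 8 = 3, so (152792/444595) = (-1)^3·(19099/444595); sign now -1
reciprocity: (19099/444595) = -1·(444595/19099) since 19099 mod 4 = 3, 444595 mod 4 = 3; sign now +1
(444595/19099) = (5318/19099)   [reduce mod 19099]
5318 = 2^1·2659; (2/19099) = -1 since 19099 mod 8 = 3, so (5318/19099) = (-1)^1·(2659/19099); sign now -1
reciprocity: (2659/19099) = -1·(19099/2659) since 2659 mod 4 = 3, 19099 mod 4 = 3; sign now +1
(19099/2659) = (486/2659)   [reduce mod 2659]
486 = 2^1·243; (2/2659) = -1 since 2659 mod 8 = 3, so (486/2659) = (-1)^1·(243/2659); sign now -1
reciprocity: (243/2659) = -1·(2659/243) since 243 mod 4 = 3, 2659 mod 4 = 3; sign now +1
(2659/243) = (229/243)   [reduce mod 243]
reciprocity: (229/243) = +1·(243/229) since 229 mod 4 = 1, 243 mod 4 = 3; sign now +1
(243/229) = (14/229)   [reduce mod 229]
14 = 2^1·7; (2/229) = -1 since 229 mod 8 = 5, so (14/229) = (-1)^1·(7/229); sign now -1
reciprocity: (7/229) = +1·(229/7) since 7 mod 4 = 3, 229 mod 4 = 1; sign now -1
(229/7) = (5/7)   [reduce mod 7]
reciprocity: (5/7) = +1·(7/5) since 5 mod 4 = 1, 7 mod 4 = 3; sign now -1
(7/5) = (2/5)   [reduce mod 5]
2 = 2^1·1; (2/5) = -1 since 5 mod 8 = 5, so (2/5) = (-1)^1·(1/5); sign now +1
(1/5) = 1; final value = sign = +1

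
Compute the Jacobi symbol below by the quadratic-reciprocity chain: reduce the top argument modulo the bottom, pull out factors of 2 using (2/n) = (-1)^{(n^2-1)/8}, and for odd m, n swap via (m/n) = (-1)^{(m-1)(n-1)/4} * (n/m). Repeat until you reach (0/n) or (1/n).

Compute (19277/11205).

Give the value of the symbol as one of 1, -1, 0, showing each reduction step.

1

(19277/11205) = (8072/11205)   [reduce mod 11205]
8072 = 2^3·1009; (2/11205) = -1 since 11205 mod 8 = 5, so (8072/11205) = (-1)^3·(1009/11205); sign now -1
reciprocity: (1009/11205) = +1·(11205/1009) since 1009 mod 4 = 1, 11205 mod 4 = 1; sign now -1
(11205/1009) = (106/1009)   [reduce mod 1009]
106 = 2^1·53; (2/1009) = +1 since 1009 mod 8 = 1, so (106/1009) = (+1)^1·(53/1009); sign now -1
reciprocity: (53/1009) = +1·(1009/53) since 53 mod 4 = 1, 1009 mod 4 = 1; sign now -1
(1009/53) = (2/53)   [reduce mod 53]
2 = 2^1·1; (2/53) = -1 since 53 mod 8 = 5, so (2/53) = (-1)^1·(1/53); sign now +1
(1/53) = 1; final value = sign = +1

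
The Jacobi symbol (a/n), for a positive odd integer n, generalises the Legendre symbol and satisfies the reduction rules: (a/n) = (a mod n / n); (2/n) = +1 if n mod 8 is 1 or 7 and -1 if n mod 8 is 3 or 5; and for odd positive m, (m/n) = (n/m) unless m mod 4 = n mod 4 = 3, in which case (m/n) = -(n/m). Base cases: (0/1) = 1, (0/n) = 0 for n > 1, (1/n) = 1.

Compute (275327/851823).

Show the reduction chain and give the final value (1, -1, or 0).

flip (275327/851823) -> (851823/275327): both odd, 275327 mod 4 = 3, 851823 mod 4 = 3, so the flip contributes -1; sign now -1
(851823/275327): 851823 mod 275327 = 25842, so (851823/275327) = (25842/275327)
factor out 2^1: 25842 = 2^1·12921; with 275327 mod 8 = 7, (2/275327) = +1; sign now -1; continue with (12921/275327)
flip (12921/275327) -> (275327/12921): both odd, 12921 mod 4 = 1, 275327 mod 4 = 3, so the flip contributes +1; sign now -1
(275327/12921): 275327 mod 12921 = 3986, so (275327/12921) = (3986/12921)
factor out 2^1: 3986 = 2^1·1993; with 12921 mod 8 = 1, (2/12921) = +1; sign now -1; continue with (1993/12921)
flip (1993/12921) -> (12921/1993): both odd, 1993 mod 4 = 1, 12921 mod 4 = 1, so the flip contributes +1; sign now -1
(12921/1993): 12921 mod 1993 = 963, so (12921/1993) = (963/1993)
flip (963/1993) -> (1993/963): both odd, 963 mod 4 = 3, 1993 mod 4 = 1, so the flip contributes +1; sign now -1
(1993/963): 1993 mod 963 = 67, so (1993/963) = (67/963)
flip (67/963) -> (963/67): both odd, 67 mod 4 = 3, 963 mod 4 = 3, so the flip contributes -1; sign now +1
(963/67): 963 mod 67 = 25, so (963/67) = (25/67)
flip (25/67) -> (67/25): both odd, 25 mod 4 = 1, 67 mod 4 = 3, so the flip contributes +1; sign now +1
(67/25): 67 mod 25 = 17, so (67/25) = (17/25)
flip (17/25) -> (25/17): both odd, 17 mod 4 = 1, 25 mod 4 = 1, so the flip contributes +1; sign now +1
(25/17): 25 mod 17 = 8, so (25/17) = (8/17)
factor out 2^3: 8 = 2^3·1; with 17 mod 8 = 1, (2/17) = +1; sign now +1; continue with (1/17)
reached (1/17) = 1, so the symbol is +1

1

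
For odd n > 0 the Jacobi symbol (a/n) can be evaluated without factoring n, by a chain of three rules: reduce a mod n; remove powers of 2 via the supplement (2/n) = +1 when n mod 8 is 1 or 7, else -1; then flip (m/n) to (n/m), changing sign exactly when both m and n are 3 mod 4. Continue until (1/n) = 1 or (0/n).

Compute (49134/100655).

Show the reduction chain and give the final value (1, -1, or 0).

-1

factor out 2^1: 49134 = 2^1·24567; with 100655 mod 8 = 7, (2/100655) = +1; sign now +1; continue with (24567/100655)
flip (24567/100655) -> (100655/24567): both odd, 24567 mod 4 = 3, 100655 mod 4 = 3, so the flip contributes -1; sign now -1
(100655/24567): 100655 mod 24567 = 2387, so (100655/24567) = (2387/24567)
flip (2387/24567) -> (24567/2387): both odd, 2387 mod 4 = 3, 24567 mod 4 = 3, so the flip contributes -1; sign now +1
(24567/2387): 24567 mod 2387 = 697, so (24567/2387) = (697/2387)
flip (697/2387) -> (2387/697): both odd, 697 mod 4 = 1, 2387 mod 4 = 3, so the flip contributes +1; sign now +1
(2387/697): 2387 mod 697 = 296, so (2387/697) = (296/697)
factor out 2^3: 296 = 2^3·37; with 697 mod 8 = 1, (2/697) = +1; sign now +1; continue with (37/697)
flip (37/697) -> (697/37): both odd, 37 mod 4 = 1, 697 mod 4 = 1, so the flip contributes +1; sign now +1
(697/37): 697 mod 37 = 31, so (697/37) = (31/37)
flip (31/37) -> (37/31): both odd, 31 mod 4 = 3, 37 mod 4 = 1, so the flip contributes +1; sign now +1
(37/31): 37 mod 31 = 6, so (37/31) = (6/31)
factor out 2^1: 6 = 2^1·3; with 31 mod 8 = 7, (2/31) = +1; sign now +1; continue with (3/31)
flip (3/31) -> (31/3): both odd, 3 mod 4 = 3, 31 mod 4 = 3, so the flip contributes -1; sign now -1
(31/3): 31 mod 3 = 1, so (31/3) = (1/3)
reached (1/3) = 1, so the symbol is -1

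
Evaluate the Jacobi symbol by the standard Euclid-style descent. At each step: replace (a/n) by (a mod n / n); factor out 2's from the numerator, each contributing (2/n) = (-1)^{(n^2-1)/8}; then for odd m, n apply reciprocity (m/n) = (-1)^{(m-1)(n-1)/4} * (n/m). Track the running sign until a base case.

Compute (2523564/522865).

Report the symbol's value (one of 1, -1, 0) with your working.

(2523564/522865): 2523564 mod 522865 = 432104, so (2523564/522865) = (432104/522865)
factor out 2^3: 432104 = 2^3·54013; with 522865 mod 8 = 1, (2/522865) = +1; sign now +1; continue with (54013/522865)
flip (54013/522865) -> (522865/54013): both odd, 54013 mod 4 = 1, 522865 mod 4 = 1, so the flip contributes +1; sign now +1
(522865/54013): 522865 mod 54013 = 36748, so (522865/54013) = (36748/54013)
factor out 2^2: 36748 = 2^2·9187; with 54013 mod 8 = 5, (2/54013) = -1; sign now +1; continue with (9187/54013)
flip (9187/54013) -> (54013/9187): both odd, 9187 mod 4 = 3, 54013 mod 4 = 1, so the flip contributes +1; sign now +1
(54013/9187): 54013 mod 9187 = 8078, so (54013/9187) = (8078/9187)
factor out 2^1: 8078 = 2^1·4039; with 9187 mod 8 = 3, (2/9187) = -1; sign now -1; continue with (4039/9187)
flip (4039/9187) -> (9187/4039): both odd, 4039 mod 4 = 3, 9187 mod 4 = 3, so the flip contributes -1; sign now +1
(9187/4039): 9187 mod 4039 = 1109, so (9187/4039) = (1109/4039)
flip (1109/4039) -> (4039/1109): both odd, 1109 mod 4 = 1, 4039 mod 4 = 3, so the flip contributes +1; sign now +1
(4039/1109): 4039 mod 1109 = 712, so (4039/1109) = (712/1109)
factor out 2^3: 712 = 2^3·89; with 1109 mod 8 = 5, (2/1109) = -1; sign now -1; continue with (89/1109)
flip (89/1109) -> (1109/89): both odd, 89 mod 4 = 1, 1109 mod 4 = 1, so the flip contributes +1; sign now -1
(1109/89): 1109 mod 89 = 41, so (1109/89) = (41/89)
flip (41/89) -> (89/41): both odd, 41 mod 4 = 1, 89 mod 4 = 1, so the flip contributes +1; sign now -1
(89/41): 89 mod 41 = 7, so (89/41) = (7/41)
flip (7/41) -> (41/7): both odd, 7 mod 4 = 3, 41 mod 4 = 1, so the flip contributes +1; sign now -1
(41/7): 41 mod 7 = 6, so (41/7) = (6/7)
factor out 2^1: 6 = 2^1·3; with 7 mod 8 = 7, (2/7) = +1; sign now -1; continue with (3/7)
flip (3/7) -> (7/3): both odd, 3 mod 4 = 3, 7 mod 4 = 3, so the flip contributes -1; sign now +1
(7/3): 7 mod 3 = 1, so (7/3) = (1/3)
reached (1/3) = 1, so the symbol is +1

1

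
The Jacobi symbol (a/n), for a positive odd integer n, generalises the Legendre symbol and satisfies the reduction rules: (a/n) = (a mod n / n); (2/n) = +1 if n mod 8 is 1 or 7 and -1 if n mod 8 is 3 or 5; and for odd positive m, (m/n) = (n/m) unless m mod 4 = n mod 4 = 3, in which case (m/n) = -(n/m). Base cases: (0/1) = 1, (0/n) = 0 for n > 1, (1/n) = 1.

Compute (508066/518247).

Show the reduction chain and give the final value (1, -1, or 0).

1

factor out 2^1: 508066 = 2^1·254033; with 518247 mod 8 = 7, (2/518247) = +1; sign now +1; continue with (254033/518247)
flip (254033/518247) -> (518247/254033): both odd, 254033 mod 4 = 1, 518247 mod 4 = 3, so the flip contributes +1; sign now +1
(518247/254033): 518247 mod 254033 = 10181, so (518247/254033) = (10181/254033)
flip (10181/254033) -> (254033/10181): both odd, 10181 mod 4 = 1, 254033 mod 4 = 1, so the flip contributes +1; sign now +1
(254033/10181): 254033 mod 10181 = 9689, so (254033/10181) = (9689/10181)
flip (9689/10181) -> (10181/9689): both odd, 9689 mod 4 = 1, 10181 mod 4 = 1, so the flip contributes +1; sign now +1
(10181/9689): 10181 mod 9689 = 492, so (10181/9689) = (492/9689)
factor out 2^2: 492 = 2^2·123; with 9689 mod 8 = 1, (2/9689) = +1; sign now +1; continue with (123/9689)
flip (123/9689) -> (9689/123): both odd, 123 mod 4 = 3, 9689 mod 4 = 1, so the flip contributes +1; sign now +1
(9689/123): 9689 mod 123 = 95, so (9689/123) = (95/123)
flip (95/123) -> (123/95): both odd, 95 mod 4 = 3, 123 mod 4 = 3, so the flip contributes -1; sign now -1
(123/95): 123 mod 95 = 28, so (123/95) = (28/95)
factor out 2^2: 28 = 2^2·7; with 95 mod 8 = 7, (2/95) = +1; sign now -1; continue with (7/95)
flip (7/95) -> (95/7): both odd, 7 mod 4 = 3, 95 mod 4 = 3, so the flip contributes -1; sign now +1
(95/7): 95 mod 7 = 4, so (95/7) = (4/7)
factor out 2^2: 4 = 2^2·1; with 7 mod 8 = 7, (2/7) = +1; sign now +1; continue with (1/7)
reached (1/7) = 1, so the symbol is +1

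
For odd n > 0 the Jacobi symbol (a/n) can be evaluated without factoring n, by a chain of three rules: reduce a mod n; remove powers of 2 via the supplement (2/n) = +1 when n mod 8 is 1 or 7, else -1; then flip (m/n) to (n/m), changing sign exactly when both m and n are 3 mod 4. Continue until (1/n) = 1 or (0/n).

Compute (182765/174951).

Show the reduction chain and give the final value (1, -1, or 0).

1

(182765/174951): 182765 mod 174951 = 7814, so (182765/174951) = (7814/174951)
factor out 2^1: 7814 = 2^1·3907; with 174951 mod 8 = 7, (2/174951) = +1; sign now +1; continue with (3907/174951)
flip (3907/174951) -> (174951/3907): both odd, 3907 mod 4 = 3, 174951 mod 4 = 3, so the flip contributes -1; sign now -1
(174951/3907): 174951 mod 3907 = 3043, so (174951/3907) = (3043/3907)
flip (3043/3907) -> (3907/3043): both odd, 3043 mod 4 = 3, 3907 mod 4 = 3, so the flip contributes -1; sign now +1
(3907/3043): 3907 mod 3043 = 864, so (3907/3043) = (864/3043)
factor out 2^5: 864 = 2^5·27; with 3043 mod 8 = 3, (2/3043) = -1; sign now -1; continue with (27/3043)
flip (27/3043) -> (3043/27): both odd, 27 mod 4 = 3, 3043 mod 4 = 3, so the flip contributes -1; sign now +1
(3043/27): 3043 mod 27 = 19, so (3043/27) = (19/27)
flip (19/27) -> (27/19): both odd, 19 mod 4 = 3, 27 mod 4 = 3, so the flip contributes -1; sign now -1
(27/19): 27 mod 19 = 8, so (27/19) = (8/19)
factor out 2^3: 8 = 2^3·1; with 19 mod 8 = 3, (2/19) = -1; sign now +1; continue with (1/19)
reached (1/19) = 1, so the symbol is +1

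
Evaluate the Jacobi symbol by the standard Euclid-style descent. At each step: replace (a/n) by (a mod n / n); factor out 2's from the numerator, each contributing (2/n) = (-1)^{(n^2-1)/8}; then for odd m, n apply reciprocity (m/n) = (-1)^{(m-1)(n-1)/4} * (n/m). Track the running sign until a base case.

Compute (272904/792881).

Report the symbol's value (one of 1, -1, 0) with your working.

1

factor out 2^3: 272904 = 2^3·34113; with 792881 mod 8 = 1, (2/792881) = +1; sign now +1; continue with (34113/792881)
flip (34113/792881) -> (792881/34113): both odd, 34113 mod 4 = 1, 792881 mod 4 = 1, so the flip contributes +1; sign now +1
(792881/34113): 792881 mod 34113 = 8282, so (792881/34113) = (8282/34113)
factor out 2^1: 8282 = 2^1·4141; with 34113 mod 8 = 1, (2/34113) = +1; sign now +1; continue with (4141/34113)
flip (4141/34113) -> (34113/4141): both odd, 4141 mod 4 = 1, 34113 mod 4 = 1, so the flip contributes +1; sign now +1
(34113/4141): 34113 mod 4141 = 985, so (34113/4141) = (985/4141)
flip (985/4141) -> (4141/985): both odd, 985 mod 4 = 1, 4141 mod 4 = 1, so the flip contributes +1; sign now +1
(4141/985): 4141 mod 985 = 201, so (4141/985) = (201/985)
flip (201/985) -> (985/201): both odd, 201 mod 4 = 1, 985 mod 4 = 1, so the flip contributes +1; sign now +1
(985/201): 985 mod 201 = 181, so (985/201) = (181/201)
flip (181/201) -> (201/181): both odd, 181 mod 4 = 1, 201 mod 4 = 1, so the flip contributes +1; sign now +1
(201/181): 201 mod 181 = 20, so (201/181) = (20/181)
factor out 2^2: 20 = 2^2·5; with 181 mod 8 = 5, (2/181) = -1; sign now +1; continue with (5/181)
flip (5/181) -> (181/5): both odd, 5 mod 4 = 1, 181 mod 4 = 1, so the flip contributes +1; sign now +1
(181/5): 181 mod 5 = 1, so (181/5) = (1/5)
reached (1/5) = 1, so the symbol is +1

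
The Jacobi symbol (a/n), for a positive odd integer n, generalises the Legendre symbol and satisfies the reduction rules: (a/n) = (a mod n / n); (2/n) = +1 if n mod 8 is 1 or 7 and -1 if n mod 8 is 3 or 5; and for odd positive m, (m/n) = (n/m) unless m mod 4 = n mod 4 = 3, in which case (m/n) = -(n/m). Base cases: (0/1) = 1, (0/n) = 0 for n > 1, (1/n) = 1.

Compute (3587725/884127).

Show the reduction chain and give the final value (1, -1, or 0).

-1

(3587725/884127) = (51217/884127)   [reduce mod 884127]
reciprocity: (51217/884127) = +1·(884127/51217) since 51217 mod 4 = 1, 884127 mod 4 = 3; sign now +1
(884127/51217) = (13438/51217)   [reduce mod 51217]
13438 = 2^1·6719; (2/51217) = +1 since 51217 mod 8 = 1, so (13438/51217) = (+1)^1·(6719/51217); sign now +1
reciprocity: (6719/51217) = +1·(51217/6719) since 6719 mod 4 = 3, 51217 mod 4 = 1; sign now +1
(51217/6719) = (4184/6719)   [reduce mod 6719]
4184 = 2^3·523; (2/6719) = +1 since 6719 mod 8 = 7, so (4184/6719) = (+1)^3·(523/6719); sign now +1
reciprocity: (523/6719) = -1·(6719/523) since 523 mod 4 = 3, 6719 mod 4 = 3; sign now -1
(6719/523) = (443/523)   [reduce mod 523]
reciprocity: (443/523) = -1·(523/443) since 443 mod 4 = 3, 523 mod 4 = 3; sign now +1
(523/443) = (80/443)   [reduce mod 443]
80 = 2^4·5; (2/443) = -1 since 443 mod 8 = 3, so (80/443) = (-1)^4·(5/443); sign now +1
reciprocity: (5/443) = +1·(443/5) since 5 mod 4 = 1, 443 mod 4 = 3; sign now +1
(443/5) = (3/5)   [reduce mod 5]
reciprocity: (3/5) = +1·(5/3) since 3 mod 4 = 3, 5 mod 4 = 1; sign now +1
(5/3) = (2/3)   [reduce mod 3]
2 = 2^1·1; (2/3) = -1 since 3 mod 8 = 3, so (2/3) = (-1)^1·(1/3); sign now -1
(1/3) = 1; final value = sign = -1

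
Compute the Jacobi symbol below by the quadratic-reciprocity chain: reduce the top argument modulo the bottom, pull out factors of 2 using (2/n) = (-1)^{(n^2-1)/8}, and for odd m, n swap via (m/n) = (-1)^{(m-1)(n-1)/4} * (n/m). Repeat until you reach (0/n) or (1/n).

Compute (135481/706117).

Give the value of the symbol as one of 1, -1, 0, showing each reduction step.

flip (135481/706117) -> (706117/135481): both odd, 135481 mod 4 = 1, 706117 mod 4 = 1, so the flip contributes +1; sign now +1
(706117/135481): 706117 mod 135481 = 28712, so (706117/135481) = (28712/135481)
factor out 2^3: 28712 = 2^3·3589; with 135481 mod 8 = 1, (2/135481) = +1; sign now +1; continue with (3589/135481)
flip (3589/135481) -> (135481/3589): both odd, 3589 mod 4 = 1, 135481 mod 4 = 1, so the flip contributes +1; sign now +1
(135481/3589): 135481 mod 3589 = 2688, so (135481/3589) = (2688/3589)
factor out 2^7: 2688 = 2^7·21; with 3589 mod 8 = 5, (2/3589) = -1; sign now -1; continue with (21/3589)
flip (21/3589) -> (3589/21): both odd, 21 mod 4 = 1, 3589 mod 4 = 1, so the flip contributes +1; sign now -1
(3589/21): 3589 mod 21 = 19, so (3589/21) = (19/21)
flip (19/21) -> (21/19): both odd, 19 mod 4 = 3, 21 mod 4 = 1, so the flip contributes +1; sign now -1
(21/19): 21 mod 19 = 2, so (21/19) = (2/19)
factor out 2^1: 2 = 2^1·1; with 19 mod 8 = 3, (2/19) = -1; sign now +1; continue with (1/19)
reached (1/19) = 1, so the symbol is +1

1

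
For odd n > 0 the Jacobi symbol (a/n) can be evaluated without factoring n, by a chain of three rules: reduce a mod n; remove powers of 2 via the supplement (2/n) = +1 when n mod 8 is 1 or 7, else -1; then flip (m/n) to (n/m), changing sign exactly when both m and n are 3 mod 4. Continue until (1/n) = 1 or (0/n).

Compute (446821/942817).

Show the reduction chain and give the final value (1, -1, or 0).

flip (446821/942817) -> (942817/446821): both odd, 446821 mod 4 = 1, 942817 mod 4 = 1, so the flip contributes +1; sign now +1
(942817/446821): 942817 mod 446821 = 49175, so (942817/446821) = (49175/446821)
flip (49175/446821) -> (446821/49175): both odd, 49175 mod 4 = 3, 446821 mod 4 = 1, so the flip contributes +1; sign now +1
(446821/49175): 446821 mod 49175 = 4246, so (446821/49175) = (4246/49175)
factor out 2^1: 4246 = 2^1·2123; with 49175 mod 8 = 7, (2/49175) = +1; sign now +1; continue with (2123/49175)
flip (2123/49175) -> (49175/2123): both odd, 2123 mod 4 = 3, 49175 mod 4 = 3, so the flip contributes -1; sign now -1
(49175/2123): 49175 mod 2123 = 346, so (49175/2123) = (346/2123)
factor out 2^1: 346 = 2^1·173; with 2123 mod 8 = 3, (2/2123) = -1; sign now +1; continue with (173/2123)
flip (173/2123) -> (2123/173): both odd, 173 mod 4 = 1, 2123 mod 4 = 3, so the flip contributes +1; sign now +1
(2123/173): 2123 mod 173 = 47, so (2123/173) = (47/173)
flip (47/173) -> (173/47): both odd, 47 mod 4 = 3, 173 mod 4 = 1, so the flip contributes +1; sign now +1
(173/47): 173 mod 47 = 32, so (173/47) = (32/47)
factor out 2^5: 32 = 2^5·1; with 47 mod 8 = 7, (2/47) = +1; sign now +1; continue with (1/47)
reached (1/47) = 1, so the symbol is +1

1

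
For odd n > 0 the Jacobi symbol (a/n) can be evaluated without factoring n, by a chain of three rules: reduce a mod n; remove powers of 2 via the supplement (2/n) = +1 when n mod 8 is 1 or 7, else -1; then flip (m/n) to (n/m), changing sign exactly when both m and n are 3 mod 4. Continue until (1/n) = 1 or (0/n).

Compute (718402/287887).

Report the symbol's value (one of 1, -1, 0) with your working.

(718402/287887): 718402 mod 287887 = 142628, so (718402/287887) = (142628/287887)
factor out 2^2: 142628 = 2^2·35657; with 287887 mod 8 = 7, (2/287887) = +1; sign now +1; continue with (35657/287887)
flip (35657/287887) -> (287887/35657): both odd, 35657 mod 4 = 1, 287887 mod 4 = 3, so the flip contributes +1; sign now +1
(287887/35657): 287887 mod 35657 = 2631, so (287887/35657) = (2631/35657)
flip (2631/35657) -> (35657/2631): both odd, 2631 mod 4 = 3, 35657 mod 4 = 1, so the flip contributes +1; sign now +1
(35657/2631): 35657 mod 2631 = 1454, so (35657/2631) = (1454/2631)
factor out 2^1: 1454 = 2^1·727; with 2631 mod 8 = 7, (2/2631) = +1; sign now +1; continue with (727/2631)
flip (727/2631) -> (2631/727): both odd, 727 mod 4 = 3, 2631 mod 4 = 3, so the flip contributes -1; sign now -1
(2631/727): 2631 mod 727 = 450, so (2631/727) = (450/727)
factor out 2^1: 450 = 2^1·225; with 727 mod 8 = 7, (2/727) = +1; sign now -1; continue with (225/727)
flip (225/727) -> (727/225): both odd, 225 mod 4 = 1, 727 mod 4 = 3, so the flip contributes +1; sign now -1
(727/225): 727 mod 225 = 52, so (727/225) = (52/225)
factor out 2^2: 52 = 2^2·13; with 225 mod 8 = 1, (2/225) = +1; sign now -1; continue with (13/225)
flip (13/225) -> (225/13): both odd, 13 mod 4 = 1, 225 mod 4 = 1, so the flip contributes +1; sign now -1
(225/13): 225 mod 13 = 4, so (225/13) = (4/13)
factor out 2^2: 4 = 2^2·1; with 13 mod 8 = 5, (2/13) = -1; sign now -1; continue with (1/13)
reached (1/13) = 1, so the symbol is -1

-1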